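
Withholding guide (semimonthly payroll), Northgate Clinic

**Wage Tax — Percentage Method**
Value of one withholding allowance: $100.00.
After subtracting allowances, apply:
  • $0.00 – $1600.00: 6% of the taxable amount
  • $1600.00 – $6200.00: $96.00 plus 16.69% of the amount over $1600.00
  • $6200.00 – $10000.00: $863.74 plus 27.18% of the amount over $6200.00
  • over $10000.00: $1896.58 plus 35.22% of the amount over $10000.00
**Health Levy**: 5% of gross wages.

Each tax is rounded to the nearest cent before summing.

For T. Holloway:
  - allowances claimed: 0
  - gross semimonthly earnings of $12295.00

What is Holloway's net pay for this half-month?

Wage Tax: taxable = $12295.00
  $1896.58 + 35.22% × ($12295.00 − $10000.00) = $1896.58 + 35.22% × $2295.00 = $2704.88
Health Levy: 5% × $12295.00 = $614.75
Total withheld: $2704.88 + $614.75 = $3319.63
Net pay: $12295.00 − $3319.63 = $8975.37

$8975.37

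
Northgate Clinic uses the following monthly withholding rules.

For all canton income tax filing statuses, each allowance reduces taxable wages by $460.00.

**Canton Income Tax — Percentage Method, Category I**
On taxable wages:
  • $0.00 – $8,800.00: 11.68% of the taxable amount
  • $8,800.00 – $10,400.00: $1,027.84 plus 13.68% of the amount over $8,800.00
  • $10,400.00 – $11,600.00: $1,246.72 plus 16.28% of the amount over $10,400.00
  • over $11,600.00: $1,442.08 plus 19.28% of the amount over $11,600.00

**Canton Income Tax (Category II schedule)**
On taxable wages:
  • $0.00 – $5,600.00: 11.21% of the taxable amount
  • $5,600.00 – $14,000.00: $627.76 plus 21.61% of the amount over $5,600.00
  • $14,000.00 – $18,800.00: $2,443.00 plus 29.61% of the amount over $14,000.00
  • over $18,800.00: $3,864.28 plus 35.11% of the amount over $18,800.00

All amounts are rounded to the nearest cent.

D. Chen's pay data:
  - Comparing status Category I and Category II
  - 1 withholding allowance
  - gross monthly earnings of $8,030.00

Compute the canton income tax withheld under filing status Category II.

$1,053.48

Canton Income Tax (Category II): taxable = $8,030.00 − 1×$460.00 = $7,570.00
  $627.76 + 21.61% × ($7,570.00 − $5,600.00) = $627.76 + 21.61% × $1,970.00 = $1,053.48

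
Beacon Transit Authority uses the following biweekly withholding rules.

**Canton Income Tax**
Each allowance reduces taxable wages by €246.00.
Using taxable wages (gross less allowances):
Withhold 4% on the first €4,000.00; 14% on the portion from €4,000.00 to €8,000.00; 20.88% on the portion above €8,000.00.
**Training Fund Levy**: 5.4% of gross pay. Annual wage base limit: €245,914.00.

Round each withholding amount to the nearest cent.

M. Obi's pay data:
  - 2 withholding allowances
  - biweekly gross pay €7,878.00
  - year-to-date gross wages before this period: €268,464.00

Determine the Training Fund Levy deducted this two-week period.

€0.00

Training Fund Levy: YTD €268,464.00 ≥ cap €245,914.00 → €0.00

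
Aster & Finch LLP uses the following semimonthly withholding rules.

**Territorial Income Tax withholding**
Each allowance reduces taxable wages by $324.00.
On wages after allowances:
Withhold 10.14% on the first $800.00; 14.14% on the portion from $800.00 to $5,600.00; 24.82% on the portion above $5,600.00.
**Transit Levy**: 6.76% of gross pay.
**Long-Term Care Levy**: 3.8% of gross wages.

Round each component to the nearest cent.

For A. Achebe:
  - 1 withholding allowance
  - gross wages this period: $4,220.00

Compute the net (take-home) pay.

$3,255.48

Territorial Income Tax: taxable = $4,220.00 − 1×$324.00 = $3,896.00
  $81.12 + 14.14% × ($3,896.00 − $800.00) = $81.12 + 14.14% × $3,096.00 = $518.89
Transit Levy: 6.76% × $4,220.00 = $285.27
Long-Term Care Levy: 3.8% × $4,220.00 = $160.36
Total withheld: $518.89 + $285.27 + $160.36 = $964.52
Net pay: $4,220.00 − $964.52 = $3,255.48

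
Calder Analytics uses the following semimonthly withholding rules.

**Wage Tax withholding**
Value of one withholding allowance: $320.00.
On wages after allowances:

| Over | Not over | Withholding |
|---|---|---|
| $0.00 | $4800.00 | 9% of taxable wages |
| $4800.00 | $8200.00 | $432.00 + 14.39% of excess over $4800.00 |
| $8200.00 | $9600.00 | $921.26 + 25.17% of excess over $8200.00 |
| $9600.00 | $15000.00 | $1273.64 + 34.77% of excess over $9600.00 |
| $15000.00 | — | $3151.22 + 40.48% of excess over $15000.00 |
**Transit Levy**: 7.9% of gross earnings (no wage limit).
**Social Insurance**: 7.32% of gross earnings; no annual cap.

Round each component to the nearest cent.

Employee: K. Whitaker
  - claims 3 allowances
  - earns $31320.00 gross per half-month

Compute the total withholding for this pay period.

$14135.85

Wage Tax: taxable = $31320.00 − 3×$320.00 = $30360.00
  $3151.22 + 40.48% × ($30360.00 − $15000.00) = $3151.22 + 40.48% × $15360.00 = $9368.95
Transit Levy: 7.9% × $31320.00 = $2474.28
Social Insurance: 7.32% × $31320.00 = $2292.62
Total: $9368.95 + $2474.28 + $2292.62 = $14135.85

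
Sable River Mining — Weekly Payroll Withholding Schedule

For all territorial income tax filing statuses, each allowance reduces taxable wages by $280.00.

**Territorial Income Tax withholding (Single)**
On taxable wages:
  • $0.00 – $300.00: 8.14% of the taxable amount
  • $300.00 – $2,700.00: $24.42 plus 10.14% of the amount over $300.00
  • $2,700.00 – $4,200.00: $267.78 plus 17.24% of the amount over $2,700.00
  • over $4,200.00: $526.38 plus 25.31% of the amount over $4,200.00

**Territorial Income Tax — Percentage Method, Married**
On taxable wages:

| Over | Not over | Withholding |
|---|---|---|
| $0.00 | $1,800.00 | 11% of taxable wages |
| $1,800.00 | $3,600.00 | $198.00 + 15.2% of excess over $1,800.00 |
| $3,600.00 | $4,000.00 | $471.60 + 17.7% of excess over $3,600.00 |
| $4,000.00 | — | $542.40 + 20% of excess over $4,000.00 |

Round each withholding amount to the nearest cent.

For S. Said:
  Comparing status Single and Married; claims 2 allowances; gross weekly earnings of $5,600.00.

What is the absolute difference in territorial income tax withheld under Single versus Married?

$11.42

Territorial Income Tax (Single): taxable = $5,600.00 − 2×$280.00 = $5,040.00
  $526.38 + 25.31% × ($5,040.00 − $4,200.00) = $526.38 + 25.31% × $840.00 = $738.98
Territorial Income Tax (Married): taxable = $5,600.00 − 2×$280.00 = $5,040.00
  $542.40 + 20% × ($5,040.00 − $4,000.00) = $542.40 + 20% × $1,040.00 = $750.40
Difference: |$738.98 − $750.40| = $11.42 (higher under Married)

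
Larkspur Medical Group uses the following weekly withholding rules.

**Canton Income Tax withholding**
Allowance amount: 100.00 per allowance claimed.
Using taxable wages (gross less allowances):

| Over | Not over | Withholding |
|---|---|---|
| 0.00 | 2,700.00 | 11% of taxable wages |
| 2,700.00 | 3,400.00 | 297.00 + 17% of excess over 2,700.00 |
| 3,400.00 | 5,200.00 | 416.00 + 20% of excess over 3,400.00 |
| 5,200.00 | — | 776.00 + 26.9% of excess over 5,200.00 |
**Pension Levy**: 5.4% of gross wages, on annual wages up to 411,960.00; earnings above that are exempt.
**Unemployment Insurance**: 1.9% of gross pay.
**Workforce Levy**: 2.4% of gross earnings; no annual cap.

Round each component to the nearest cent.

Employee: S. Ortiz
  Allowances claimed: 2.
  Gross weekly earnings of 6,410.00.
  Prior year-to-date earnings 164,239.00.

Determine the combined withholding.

Canton Income Tax: taxable = 6,410.00 − 2×100.00 = 6,210.00
  776.00 + 26.9% × (6,210.00 − 5,200.00) = 776.00 + 26.9% × 1,010.00 = 1,047.69
Pension Levy: 5.4% × 6,410.00 = 346.14
Unemployment Insurance: 1.9% × 6,410.00 = 121.79
Workforce Levy: 2.4% × 6,410.00 = 153.84
Total: 1,047.69 + 346.14 + 121.79 + 153.84 = 1,669.46

1,669.46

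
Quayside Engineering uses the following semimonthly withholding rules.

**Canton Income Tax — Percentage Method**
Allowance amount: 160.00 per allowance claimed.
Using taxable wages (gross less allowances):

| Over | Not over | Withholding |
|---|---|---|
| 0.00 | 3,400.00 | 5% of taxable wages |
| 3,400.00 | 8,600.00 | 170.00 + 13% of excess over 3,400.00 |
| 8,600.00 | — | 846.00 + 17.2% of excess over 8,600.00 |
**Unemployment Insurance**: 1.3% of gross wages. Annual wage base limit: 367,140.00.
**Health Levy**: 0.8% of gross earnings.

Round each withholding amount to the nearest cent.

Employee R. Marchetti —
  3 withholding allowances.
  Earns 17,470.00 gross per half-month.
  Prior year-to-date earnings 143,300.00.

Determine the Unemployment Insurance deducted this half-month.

227.11

Unemployment Insurance: 1.3% × 17,470.00 = 227.11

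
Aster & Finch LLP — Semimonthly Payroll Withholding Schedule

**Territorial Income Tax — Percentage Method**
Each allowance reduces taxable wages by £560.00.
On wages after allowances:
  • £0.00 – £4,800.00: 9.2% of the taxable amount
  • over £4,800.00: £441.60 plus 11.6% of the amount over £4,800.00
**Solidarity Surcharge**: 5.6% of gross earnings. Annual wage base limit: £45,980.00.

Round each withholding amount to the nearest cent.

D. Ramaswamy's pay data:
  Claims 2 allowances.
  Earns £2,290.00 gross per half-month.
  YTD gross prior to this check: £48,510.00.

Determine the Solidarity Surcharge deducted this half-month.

Solidarity Surcharge: YTD £48,510.00 ≥ cap £45,980.00 → £0.00

£0.00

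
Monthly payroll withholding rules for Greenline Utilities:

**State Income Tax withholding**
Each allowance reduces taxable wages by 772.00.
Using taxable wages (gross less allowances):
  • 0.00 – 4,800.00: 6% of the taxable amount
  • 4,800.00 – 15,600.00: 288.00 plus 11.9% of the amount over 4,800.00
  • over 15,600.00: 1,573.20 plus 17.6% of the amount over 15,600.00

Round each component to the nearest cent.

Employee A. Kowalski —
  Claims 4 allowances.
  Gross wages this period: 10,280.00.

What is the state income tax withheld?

572.65

State Income Tax: taxable = 10,280.00 − 4×772.00 = 7,192.00
  288.00 + 11.9% × (7,192.00 − 4,800.00) = 288.00 + 11.9% × 2,392.00 = 572.65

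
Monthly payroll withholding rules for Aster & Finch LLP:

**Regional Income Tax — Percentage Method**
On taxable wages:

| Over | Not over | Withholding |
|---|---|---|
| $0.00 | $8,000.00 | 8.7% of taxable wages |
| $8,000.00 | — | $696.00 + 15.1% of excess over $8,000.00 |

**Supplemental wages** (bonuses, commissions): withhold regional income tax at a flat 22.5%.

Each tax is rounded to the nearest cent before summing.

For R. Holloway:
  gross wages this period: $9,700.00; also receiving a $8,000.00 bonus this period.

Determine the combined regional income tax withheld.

$2,752.70

Regional Income Tax: taxable = $9,700.00
  $696.00 + 15.1% × ($9,700.00 − $8,000.00) = $696.00 + 15.1% × $1,700.00 = $952.70
Supplemental (22.5% flat on bonus): 22.5% × $8,000.00 = $1,800.00
Total regional income tax: $952.70 + $1,800.00 = $2,752.70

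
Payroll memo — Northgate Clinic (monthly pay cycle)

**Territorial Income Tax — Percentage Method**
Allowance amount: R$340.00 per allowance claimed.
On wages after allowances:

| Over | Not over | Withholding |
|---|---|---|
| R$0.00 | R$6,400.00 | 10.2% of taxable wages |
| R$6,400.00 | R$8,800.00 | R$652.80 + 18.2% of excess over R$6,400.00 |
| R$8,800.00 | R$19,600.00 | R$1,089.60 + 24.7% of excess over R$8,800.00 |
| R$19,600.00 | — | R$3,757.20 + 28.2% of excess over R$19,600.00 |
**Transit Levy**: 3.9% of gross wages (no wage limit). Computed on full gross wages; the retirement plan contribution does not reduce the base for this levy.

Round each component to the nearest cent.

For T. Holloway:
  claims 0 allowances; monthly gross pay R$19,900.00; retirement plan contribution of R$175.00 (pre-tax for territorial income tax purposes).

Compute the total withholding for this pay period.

Territorial Income Tax: taxable = R$19,900.00 − R$175.00 = R$19,725.00
  R$3,757.20 + 28.2% × (R$19,725.00 − R$19,600.00) = R$3,757.20 + 28.2% × R$125.00 = R$3,792.45
Transit Levy: 3.9% × R$19,900.00 = R$776.10
Total: R$3,792.45 + R$776.10 = R$4,568.55

R$4,568.55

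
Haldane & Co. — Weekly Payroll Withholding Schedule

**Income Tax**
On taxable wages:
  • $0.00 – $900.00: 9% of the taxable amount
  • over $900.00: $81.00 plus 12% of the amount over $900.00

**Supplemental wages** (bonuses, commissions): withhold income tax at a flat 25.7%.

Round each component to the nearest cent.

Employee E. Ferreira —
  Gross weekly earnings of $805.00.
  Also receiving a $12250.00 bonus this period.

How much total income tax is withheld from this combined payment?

Income Tax: taxable = $805.00
  9% × $805.00 = $72.45
Supplemental (25.7% flat on bonus): 25.7% × $12250.00 = $3148.25
Total income tax: $72.45 + $3148.25 = $3220.70

$3220.70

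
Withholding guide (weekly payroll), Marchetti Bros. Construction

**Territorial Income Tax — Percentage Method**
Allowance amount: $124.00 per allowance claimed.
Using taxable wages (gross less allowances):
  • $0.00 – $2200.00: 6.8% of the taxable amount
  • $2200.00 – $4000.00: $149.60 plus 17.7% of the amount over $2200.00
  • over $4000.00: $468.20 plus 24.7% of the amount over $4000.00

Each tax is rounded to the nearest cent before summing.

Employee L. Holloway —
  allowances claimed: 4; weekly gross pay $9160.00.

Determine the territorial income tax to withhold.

Territorial Income Tax: taxable = $9160.00 − 4×$124.00 = $8664.00
  $468.20 + 24.7% × ($8664.00 − $4000.00) = $468.20 + 24.7% × $4664.00 = $1620.21

$1620.21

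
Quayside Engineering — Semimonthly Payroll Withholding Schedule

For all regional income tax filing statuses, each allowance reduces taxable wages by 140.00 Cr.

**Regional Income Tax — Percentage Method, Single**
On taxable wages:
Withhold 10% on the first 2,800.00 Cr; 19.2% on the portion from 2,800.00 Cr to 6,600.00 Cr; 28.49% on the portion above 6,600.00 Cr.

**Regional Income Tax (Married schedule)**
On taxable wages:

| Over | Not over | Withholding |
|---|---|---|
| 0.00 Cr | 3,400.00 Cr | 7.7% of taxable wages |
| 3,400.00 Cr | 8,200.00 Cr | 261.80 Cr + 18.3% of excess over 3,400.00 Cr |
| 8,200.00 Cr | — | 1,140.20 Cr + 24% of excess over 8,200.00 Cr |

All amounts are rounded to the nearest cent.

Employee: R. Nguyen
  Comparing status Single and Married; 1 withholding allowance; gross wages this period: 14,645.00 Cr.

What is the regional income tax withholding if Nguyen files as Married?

2,653.40 Cr

Regional Income Tax (Married): taxable = 14,645.00 Cr − 1×140.00 Cr = 14,505.00 Cr
  1,140.20 Cr + 24% × (14,505.00 Cr − 8,200.00 Cr) = 1,140.20 Cr + 24% × 6,305.00 Cr = 2,653.40 Cr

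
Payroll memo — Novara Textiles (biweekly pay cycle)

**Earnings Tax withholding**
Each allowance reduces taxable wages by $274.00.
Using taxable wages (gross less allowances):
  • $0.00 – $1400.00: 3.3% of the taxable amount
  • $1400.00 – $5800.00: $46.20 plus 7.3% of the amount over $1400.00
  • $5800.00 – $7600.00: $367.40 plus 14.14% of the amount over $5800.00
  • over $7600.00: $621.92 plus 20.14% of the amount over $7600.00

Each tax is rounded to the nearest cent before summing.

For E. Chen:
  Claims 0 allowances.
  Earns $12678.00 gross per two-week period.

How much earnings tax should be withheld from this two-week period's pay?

$1644.63

Earnings Tax: taxable = $12678.00
  $621.92 + 20.14% × ($12678.00 − $7600.00) = $621.92 + 20.14% × $5078.00 = $1644.63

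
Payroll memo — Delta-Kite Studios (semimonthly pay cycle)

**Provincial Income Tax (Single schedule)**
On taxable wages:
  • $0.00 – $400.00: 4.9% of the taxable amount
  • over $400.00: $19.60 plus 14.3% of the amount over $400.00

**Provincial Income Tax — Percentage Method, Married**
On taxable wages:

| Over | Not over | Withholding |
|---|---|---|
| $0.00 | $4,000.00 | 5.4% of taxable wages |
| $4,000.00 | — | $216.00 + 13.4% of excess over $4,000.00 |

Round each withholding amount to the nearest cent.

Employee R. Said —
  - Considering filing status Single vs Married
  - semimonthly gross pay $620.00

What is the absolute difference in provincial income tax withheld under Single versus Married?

Provincial Income Tax (Single): taxable = $620.00
  $19.60 + 14.3% × ($620.00 − $400.00) = $19.60 + 14.3% × $220.00 = $51.06
Provincial Income Tax (Married): taxable = $620.00
  5.4% × $620.00 = $33.48
Difference: |$51.06 − $33.48| = $17.58 (higher under Single)

$17.58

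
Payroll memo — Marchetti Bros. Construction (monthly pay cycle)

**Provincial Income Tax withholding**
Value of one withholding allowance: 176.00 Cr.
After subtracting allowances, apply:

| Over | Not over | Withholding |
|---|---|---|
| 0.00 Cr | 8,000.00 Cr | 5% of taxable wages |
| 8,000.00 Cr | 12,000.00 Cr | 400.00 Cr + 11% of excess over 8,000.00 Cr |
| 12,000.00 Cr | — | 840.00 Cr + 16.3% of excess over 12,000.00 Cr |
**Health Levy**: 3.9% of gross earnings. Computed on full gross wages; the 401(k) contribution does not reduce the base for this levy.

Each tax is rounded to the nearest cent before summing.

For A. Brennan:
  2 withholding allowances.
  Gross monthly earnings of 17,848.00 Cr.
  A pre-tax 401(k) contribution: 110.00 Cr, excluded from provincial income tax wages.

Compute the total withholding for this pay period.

Provincial Income Tax: taxable = 17,848.00 Cr − 110.00 Cr − 2×176.00 Cr = 17,386.00 Cr
  840.00 Cr + 16.3% × (17,386.00 Cr − 12,000.00 Cr) = 840.00 Cr + 16.3% × 5,386.00 Cr = 1,717.92 Cr
Health Levy: 3.9% × 17,848.00 Cr = 696.07 Cr
Total: 1,717.92 Cr + 696.07 Cr = 2,413.99 Cr

2,413.99 Cr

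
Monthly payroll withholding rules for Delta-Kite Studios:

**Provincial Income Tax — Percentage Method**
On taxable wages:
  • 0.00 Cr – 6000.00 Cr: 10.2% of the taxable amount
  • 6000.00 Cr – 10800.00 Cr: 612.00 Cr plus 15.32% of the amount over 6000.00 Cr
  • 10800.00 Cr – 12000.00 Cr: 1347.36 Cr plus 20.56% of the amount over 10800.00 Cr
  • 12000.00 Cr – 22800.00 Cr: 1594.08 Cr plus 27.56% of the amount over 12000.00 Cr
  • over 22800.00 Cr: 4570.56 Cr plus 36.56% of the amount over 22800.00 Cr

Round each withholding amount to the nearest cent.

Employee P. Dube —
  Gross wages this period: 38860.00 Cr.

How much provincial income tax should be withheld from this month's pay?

Provincial Income Tax: taxable = 38860.00 Cr
  4570.56 Cr + 36.56% × (38860.00 Cr − 22800.00 Cr) = 4570.56 Cr + 36.56% × 16060.00 Cr = 10442.10 Cr

10442.10 Cr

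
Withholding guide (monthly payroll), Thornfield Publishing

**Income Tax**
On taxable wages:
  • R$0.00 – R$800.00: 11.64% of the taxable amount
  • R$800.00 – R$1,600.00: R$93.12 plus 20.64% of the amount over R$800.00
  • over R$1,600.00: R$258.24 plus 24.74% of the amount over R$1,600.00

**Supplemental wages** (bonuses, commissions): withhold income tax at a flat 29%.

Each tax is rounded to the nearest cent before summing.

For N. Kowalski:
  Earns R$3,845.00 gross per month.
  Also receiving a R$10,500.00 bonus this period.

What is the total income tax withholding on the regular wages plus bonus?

Income Tax: taxable = R$3,845.00
  R$258.24 + 24.74% × (R$3,845.00 − R$1,600.00) = R$258.24 + 24.74% × R$2,245.00 = R$813.65
Supplemental (29% flat on bonus): 29% × R$10,500.00 = R$3,045.00
Total income tax: R$813.65 + R$3,045.00 = R$3,858.65

R$3,858.65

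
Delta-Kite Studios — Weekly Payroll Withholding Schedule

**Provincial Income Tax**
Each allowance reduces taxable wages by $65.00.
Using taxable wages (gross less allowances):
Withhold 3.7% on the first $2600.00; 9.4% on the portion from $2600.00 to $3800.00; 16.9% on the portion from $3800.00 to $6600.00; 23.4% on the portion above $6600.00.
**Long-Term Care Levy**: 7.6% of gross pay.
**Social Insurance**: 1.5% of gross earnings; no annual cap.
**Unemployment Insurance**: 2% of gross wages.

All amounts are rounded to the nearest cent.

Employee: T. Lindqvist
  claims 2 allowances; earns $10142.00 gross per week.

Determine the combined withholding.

$2606.37

Provincial Income Tax: taxable = $10142.00 − 2×$65.00 = $10012.00
  $682.20 + 23.4% × ($10012.00 − $6600.00) = $682.20 + 23.4% × $3412.00 = $1480.61
Long-Term Care Levy: 7.6% × $10142.00 = $770.79
Social Insurance: 1.5% × $10142.00 = $152.13
Unemployment Insurance: 2% × $10142.00 = $202.84
Total: $1480.61 + $770.79 + $152.13 + $202.84 = $2606.37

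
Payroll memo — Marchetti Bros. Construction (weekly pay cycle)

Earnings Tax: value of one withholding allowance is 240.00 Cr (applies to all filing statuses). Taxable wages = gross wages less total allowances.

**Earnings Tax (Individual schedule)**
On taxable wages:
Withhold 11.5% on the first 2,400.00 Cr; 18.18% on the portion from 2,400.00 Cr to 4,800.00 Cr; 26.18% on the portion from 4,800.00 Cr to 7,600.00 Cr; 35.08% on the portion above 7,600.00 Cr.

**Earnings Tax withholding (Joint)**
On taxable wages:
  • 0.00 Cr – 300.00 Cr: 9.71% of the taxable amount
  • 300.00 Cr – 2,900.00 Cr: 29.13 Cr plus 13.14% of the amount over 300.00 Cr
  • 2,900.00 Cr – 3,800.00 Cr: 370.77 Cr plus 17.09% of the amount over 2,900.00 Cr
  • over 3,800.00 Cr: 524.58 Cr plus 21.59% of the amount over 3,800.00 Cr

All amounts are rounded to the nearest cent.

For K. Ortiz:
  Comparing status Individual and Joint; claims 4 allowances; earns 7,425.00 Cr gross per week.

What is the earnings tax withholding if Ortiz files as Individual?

1,148.22 Cr

Earnings Tax (Individual): taxable = 7,425.00 Cr − 4×240.00 Cr = 6,465.00 Cr
  712.32 Cr + 26.18% × (6,465.00 Cr − 4,800.00 Cr) = 712.32 Cr + 26.18% × 1,665.00 Cr = 1,148.22 Cr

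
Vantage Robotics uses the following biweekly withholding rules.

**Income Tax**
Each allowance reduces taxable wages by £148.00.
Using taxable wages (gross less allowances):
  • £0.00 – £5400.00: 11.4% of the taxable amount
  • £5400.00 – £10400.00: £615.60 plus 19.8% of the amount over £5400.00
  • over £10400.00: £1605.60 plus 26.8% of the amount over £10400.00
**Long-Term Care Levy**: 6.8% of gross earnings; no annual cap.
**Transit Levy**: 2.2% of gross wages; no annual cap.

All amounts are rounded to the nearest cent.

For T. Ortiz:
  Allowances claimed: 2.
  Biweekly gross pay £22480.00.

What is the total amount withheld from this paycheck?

Income Tax: taxable = £22480.00 − 2×£148.00 = £22184.00
  £1605.60 + 26.8% × (£22184.00 − £10400.00) = £1605.60 + 26.8% × £11784.00 = £4763.71
Long-Term Care Levy: 6.8% × £22480.00 = £1528.64
Transit Levy: 2.2% × £22480.00 = £494.56
Total: £4763.71 + £1528.64 + £494.56 = £6786.91

£6786.91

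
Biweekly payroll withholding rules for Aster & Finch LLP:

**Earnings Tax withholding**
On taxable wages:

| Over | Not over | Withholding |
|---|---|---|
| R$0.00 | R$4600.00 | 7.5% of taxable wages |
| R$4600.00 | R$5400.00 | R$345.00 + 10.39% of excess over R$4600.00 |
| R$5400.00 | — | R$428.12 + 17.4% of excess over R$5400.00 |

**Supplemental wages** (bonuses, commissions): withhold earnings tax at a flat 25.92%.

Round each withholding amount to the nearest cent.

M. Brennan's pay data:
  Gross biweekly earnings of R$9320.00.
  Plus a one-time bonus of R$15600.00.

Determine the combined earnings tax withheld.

Earnings Tax: taxable = R$9320.00
  R$428.12 + 17.4% × (R$9320.00 − R$5400.00) = R$428.12 + 17.4% × R$3920.00 = R$1110.20
Supplemental (25.92% flat on bonus): 25.92% × R$15600.00 = R$4043.52
Total earnings tax: R$1110.20 + R$4043.52 = R$5153.72

R$5153.72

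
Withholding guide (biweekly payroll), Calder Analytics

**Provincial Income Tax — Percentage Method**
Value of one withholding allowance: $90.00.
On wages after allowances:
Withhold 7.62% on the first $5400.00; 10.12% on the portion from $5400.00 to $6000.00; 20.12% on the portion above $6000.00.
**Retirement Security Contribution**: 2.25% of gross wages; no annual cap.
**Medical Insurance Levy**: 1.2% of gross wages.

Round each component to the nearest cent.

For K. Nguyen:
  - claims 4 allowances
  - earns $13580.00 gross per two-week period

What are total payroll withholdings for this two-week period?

Provincial Income Tax: taxable = $13580.00 − 4×$90.00 = $13220.00
  $472.20 + 20.12% × ($13220.00 − $6000.00) = $472.20 + 20.12% × $7220.00 = $1924.86
Retirement Security Contribution: 2.25% × $13580.00 = $305.55
Medical Insurance Levy: 1.2% × $13580.00 = $162.96
Total: $1924.86 + $305.55 + $162.96 = $2393.37

$2393.37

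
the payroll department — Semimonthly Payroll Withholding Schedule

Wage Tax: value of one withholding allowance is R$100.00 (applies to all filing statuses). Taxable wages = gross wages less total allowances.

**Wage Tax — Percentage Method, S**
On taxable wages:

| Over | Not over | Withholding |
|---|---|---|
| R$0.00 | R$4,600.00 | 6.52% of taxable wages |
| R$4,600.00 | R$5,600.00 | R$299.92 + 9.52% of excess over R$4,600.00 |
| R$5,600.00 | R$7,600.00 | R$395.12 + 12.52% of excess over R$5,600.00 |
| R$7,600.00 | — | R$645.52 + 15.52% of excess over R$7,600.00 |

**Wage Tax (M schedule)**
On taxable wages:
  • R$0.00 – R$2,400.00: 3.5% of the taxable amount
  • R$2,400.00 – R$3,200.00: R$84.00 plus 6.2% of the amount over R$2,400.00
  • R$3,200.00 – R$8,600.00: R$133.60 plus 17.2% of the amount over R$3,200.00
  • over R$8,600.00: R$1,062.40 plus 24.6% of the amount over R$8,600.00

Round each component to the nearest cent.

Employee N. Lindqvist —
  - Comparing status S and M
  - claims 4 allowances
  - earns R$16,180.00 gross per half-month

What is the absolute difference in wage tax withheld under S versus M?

Wage Tax (S): taxable = R$16,180.00 − 4×R$100.00 = R$15,780.00
  R$645.52 + 15.52% × (R$15,780.00 − R$7,600.00) = R$645.52 + 15.52% × R$8,180.00 = R$1,915.06
Wage Tax (M): taxable = R$16,180.00 − 4×R$100.00 = R$15,780.00
  R$1,062.40 + 24.6% × (R$15,780.00 − R$8,600.00) = R$1,062.40 + 24.6% × R$7,180.00 = R$2,828.68
Difference: |R$1,915.06 − R$2,828.68| = R$913.62 (higher under M)

R$913.62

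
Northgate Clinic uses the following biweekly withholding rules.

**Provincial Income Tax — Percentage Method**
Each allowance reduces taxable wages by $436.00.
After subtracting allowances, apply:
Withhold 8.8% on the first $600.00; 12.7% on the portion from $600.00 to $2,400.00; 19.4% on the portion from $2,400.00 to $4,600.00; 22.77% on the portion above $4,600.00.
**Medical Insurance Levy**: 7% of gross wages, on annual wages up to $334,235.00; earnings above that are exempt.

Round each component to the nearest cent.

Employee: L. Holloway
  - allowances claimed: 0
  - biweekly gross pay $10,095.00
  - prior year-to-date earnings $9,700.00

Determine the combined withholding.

$2,666.06

Provincial Income Tax: taxable = $10,095.00
  $708.20 + 22.77% × ($10,095.00 − $4,600.00) = $708.20 + 22.77% × $5,495.00 = $1,959.41
Medical Insurance Levy: 7% × $10,095.00 = $706.65
Total: $1,959.41 + $706.65 = $2,666.06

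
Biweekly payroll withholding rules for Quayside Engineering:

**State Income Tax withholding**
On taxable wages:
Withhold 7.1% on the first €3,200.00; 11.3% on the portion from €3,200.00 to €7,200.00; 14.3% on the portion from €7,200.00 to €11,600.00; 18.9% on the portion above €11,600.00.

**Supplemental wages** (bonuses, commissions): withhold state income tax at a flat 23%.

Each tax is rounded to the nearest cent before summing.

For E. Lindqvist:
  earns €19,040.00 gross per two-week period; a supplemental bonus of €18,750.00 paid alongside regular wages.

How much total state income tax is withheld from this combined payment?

€7,027.06

State Income Tax: taxable = €19,040.00
  €1,308.40 + 18.9% × (€19,040.00 − €11,600.00) = €1,308.40 + 18.9% × €7,440.00 = €2,714.56
Supplemental (23% flat on bonus): 23% × €18,750.00 = €4,312.50
Total state income tax: €2,714.56 + €4,312.50 = €7,027.06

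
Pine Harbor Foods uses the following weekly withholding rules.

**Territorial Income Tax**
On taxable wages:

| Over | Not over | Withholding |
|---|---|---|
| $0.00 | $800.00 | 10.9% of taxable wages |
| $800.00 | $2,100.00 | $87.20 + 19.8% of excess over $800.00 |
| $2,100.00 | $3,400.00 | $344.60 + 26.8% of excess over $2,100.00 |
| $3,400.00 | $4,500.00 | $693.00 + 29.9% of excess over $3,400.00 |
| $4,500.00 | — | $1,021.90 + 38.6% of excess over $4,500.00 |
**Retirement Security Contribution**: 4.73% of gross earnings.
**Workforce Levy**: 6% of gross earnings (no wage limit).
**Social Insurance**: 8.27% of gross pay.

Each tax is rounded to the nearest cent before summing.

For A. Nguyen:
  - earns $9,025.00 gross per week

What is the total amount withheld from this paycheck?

$4,483.30

Territorial Income Tax: taxable = $9,025.00
  $1,021.90 + 38.6% × ($9,025.00 − $4,500.00) = $1,021.90 + 38.6% × $4,525.00 = $2,768.55
Retirement Security Contribution: 4.73% × $9,025.00 = $426.88
Workforce Levy: 6% × $9,025.00 = $541.50
Social Insurance: 8.27% × $9,025.00 = $746.37
Total: $2,768.55 + $426.88 + $541.50 + $746.37 = $4,483.30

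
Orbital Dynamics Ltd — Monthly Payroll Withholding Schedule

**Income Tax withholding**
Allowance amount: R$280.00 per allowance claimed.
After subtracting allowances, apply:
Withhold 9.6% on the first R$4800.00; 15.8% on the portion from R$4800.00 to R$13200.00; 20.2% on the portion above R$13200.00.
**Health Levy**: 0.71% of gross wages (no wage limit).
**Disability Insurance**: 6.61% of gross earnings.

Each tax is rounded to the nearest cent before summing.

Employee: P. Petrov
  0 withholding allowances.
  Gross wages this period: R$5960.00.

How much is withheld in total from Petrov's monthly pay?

R$1080.36

Income Tax: taxable = R$5960.00
  R$460.80 + 15.8% × (R$5960.00 − R$4800.00) = R$460.80 + 15.8% × R$1160.00 = R$644.08
Health Levy: 0.71% × R$5960.00 = R$42.32
Disability Insurance: 6.61% × R$5960.00 = R$393.96
Total: R$644.08 + R$42.32 + R$393.96 = R$1080.36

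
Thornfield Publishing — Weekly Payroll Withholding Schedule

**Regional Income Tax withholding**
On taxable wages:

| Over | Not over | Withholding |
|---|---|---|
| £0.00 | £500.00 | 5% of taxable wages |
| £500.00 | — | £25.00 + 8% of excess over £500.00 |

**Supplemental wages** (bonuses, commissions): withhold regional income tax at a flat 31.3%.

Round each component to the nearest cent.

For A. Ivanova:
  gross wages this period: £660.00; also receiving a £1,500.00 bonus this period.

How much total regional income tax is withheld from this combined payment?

Regional Income Tax: taxable = £660.00
  £25.00 + 8% × (£660.00 − £500.00) = £25.00 + 8% × £160.00 = £37.80
Supplemental (31.3% flat on bonus): 31.3% × £1,500.00 = £469.50
Total regional income tax: £37.80 + £469.50 = £507.30

£507.30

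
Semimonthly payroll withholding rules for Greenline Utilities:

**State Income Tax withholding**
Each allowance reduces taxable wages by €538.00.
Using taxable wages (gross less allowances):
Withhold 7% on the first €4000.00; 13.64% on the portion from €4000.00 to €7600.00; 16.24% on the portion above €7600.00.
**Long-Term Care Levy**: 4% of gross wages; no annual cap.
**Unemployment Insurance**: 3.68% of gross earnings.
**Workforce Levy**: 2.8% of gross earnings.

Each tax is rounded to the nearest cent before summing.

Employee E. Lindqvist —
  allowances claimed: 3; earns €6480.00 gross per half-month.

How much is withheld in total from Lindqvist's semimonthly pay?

€1077.22

State Income Tax: taxable = €6480.00 − 3×€538.00 = €4866.00
  €280.00 + 13.64% × (€4866.00 − €4000.00) = €280.00 + 13.64% × €866.00 = €398.12
Long-Term Care Levy: 4% × €6480.00 = €259.20
Unemployment Insurance: 3.68% × €6480.00 = €238.46
Workforce Levy: 2.8% × €6480.00 = €181.44
Total: €398.12 + €259.20 + €238.46 + €181.44 = €1077.22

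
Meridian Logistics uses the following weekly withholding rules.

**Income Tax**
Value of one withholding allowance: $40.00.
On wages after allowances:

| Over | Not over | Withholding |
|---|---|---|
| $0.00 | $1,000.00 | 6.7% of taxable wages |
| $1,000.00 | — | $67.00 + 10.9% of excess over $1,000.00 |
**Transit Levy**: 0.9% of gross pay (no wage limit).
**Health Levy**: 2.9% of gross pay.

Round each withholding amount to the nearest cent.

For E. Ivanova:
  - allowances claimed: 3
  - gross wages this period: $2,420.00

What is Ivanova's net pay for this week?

$2,119.34

Income Tax: taxable = $2,420.00 − 3×$40.00 = $2,300.00
  $67.00 + 10.9% × ($2,300.00 − $1,000.00) = $67.00 + 10.9% × $1,300.00 = $208.70
Transit Levy: 0.9% × $2,420.00 = $21.78
Health Levy: 2.9% × $2,420.00 = $70.18
Total withheld: $208.70 + $21.78 + $70.18 = $300.66
Net pay: $2,420.00 − $300.66 = $2,119.34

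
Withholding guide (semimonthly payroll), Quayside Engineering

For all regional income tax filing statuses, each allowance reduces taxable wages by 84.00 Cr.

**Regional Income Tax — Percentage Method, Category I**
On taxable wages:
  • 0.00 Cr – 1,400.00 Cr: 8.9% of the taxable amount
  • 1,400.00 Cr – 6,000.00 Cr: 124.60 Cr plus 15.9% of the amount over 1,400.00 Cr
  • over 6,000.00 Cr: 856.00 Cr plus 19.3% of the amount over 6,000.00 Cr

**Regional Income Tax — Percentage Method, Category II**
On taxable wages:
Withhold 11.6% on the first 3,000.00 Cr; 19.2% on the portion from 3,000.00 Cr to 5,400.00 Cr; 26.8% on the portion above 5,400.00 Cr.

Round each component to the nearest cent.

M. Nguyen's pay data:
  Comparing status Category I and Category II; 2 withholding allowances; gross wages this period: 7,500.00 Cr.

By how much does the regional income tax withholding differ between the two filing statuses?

213.50 Cr

Regional Income Tax (Category I): taxable = 7,500.00 Cr − 2×84.00 Cr = 7,332.00 Cr
  856.00 Cr + 19.3% × (7,332.00 Cr − 6,000.00 Cr) = 856.00 Cr + 19.3% × 1,332.00 Cr = 1,113.08 Cr
Regional Income Tax (Category II): taxable = 7,500.00 Cr − 2×84.00 Cr = 7,332.00 Cr
  808.80 Cr + 26.8% × (7,332.00 Cr − 5,400.00 Cr) = 808.80 Cr + 26.8% × 1,932.00 Cr = 1,326.58 Cr
Difference: |1,113.08 Cr − 1,326.58 Cr| = 213.50 Cr (higher under Category II)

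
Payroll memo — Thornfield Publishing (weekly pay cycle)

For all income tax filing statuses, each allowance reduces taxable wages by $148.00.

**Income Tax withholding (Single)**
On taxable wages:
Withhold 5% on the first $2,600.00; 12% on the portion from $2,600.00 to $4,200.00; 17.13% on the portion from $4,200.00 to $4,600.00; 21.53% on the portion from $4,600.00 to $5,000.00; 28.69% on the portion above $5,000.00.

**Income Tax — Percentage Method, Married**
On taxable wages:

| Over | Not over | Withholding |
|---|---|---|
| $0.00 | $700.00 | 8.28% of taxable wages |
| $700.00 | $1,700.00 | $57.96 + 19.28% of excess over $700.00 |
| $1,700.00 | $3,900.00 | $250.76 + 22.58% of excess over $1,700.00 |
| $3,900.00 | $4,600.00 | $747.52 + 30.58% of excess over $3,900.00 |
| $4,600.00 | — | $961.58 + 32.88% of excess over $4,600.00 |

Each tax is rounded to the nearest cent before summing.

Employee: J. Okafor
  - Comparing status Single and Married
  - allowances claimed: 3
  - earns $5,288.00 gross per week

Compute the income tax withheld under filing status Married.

Income Tax (Married): taxable = $5,288.00 − 3×$148.00 = $4,844.00
  $961.58 + 32.88% × ($4,844.00 − $4,600.00) = $961.58 + 32.88% × $244.00 = $1,041.81

$1,041.81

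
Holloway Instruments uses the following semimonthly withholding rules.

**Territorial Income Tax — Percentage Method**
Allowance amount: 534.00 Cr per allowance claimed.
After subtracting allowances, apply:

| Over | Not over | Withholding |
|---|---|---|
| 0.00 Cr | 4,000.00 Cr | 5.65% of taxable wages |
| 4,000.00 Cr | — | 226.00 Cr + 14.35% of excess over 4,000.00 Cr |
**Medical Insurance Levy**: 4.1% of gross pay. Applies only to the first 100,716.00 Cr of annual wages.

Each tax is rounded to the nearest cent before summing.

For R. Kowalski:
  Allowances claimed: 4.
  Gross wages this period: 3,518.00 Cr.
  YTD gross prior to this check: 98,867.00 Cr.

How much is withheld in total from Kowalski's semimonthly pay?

153.89 Cr

Territorial Income Tax: taxable = 3,518.00 Cr − 4×534.00 Cr = 1,382.00 Cr
  5.65% × 1,382.00 Cr = 78.08 Cr
Medical Insurance Levy: cap 100,716.00 Cr − YTD 98,867.00 Cr = 1,849.00 Cr subject; 4.1% × 1,849.00 Cr = 75.81 Cr
Total: 78.08 Cr + 75.81 Cr = 153.89 Cr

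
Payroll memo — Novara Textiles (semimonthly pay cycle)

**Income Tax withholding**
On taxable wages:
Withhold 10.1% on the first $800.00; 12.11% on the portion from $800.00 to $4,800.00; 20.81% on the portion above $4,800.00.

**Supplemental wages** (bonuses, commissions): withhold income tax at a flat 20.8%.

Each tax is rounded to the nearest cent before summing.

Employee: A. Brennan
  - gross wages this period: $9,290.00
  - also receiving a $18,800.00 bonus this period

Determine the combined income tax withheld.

Income Tax: taxable = $9,290.00
  $565.20 + 20.81% × ($9,290.00 − $4,800.00) = $565.20 + 20.81% × $4,490.00 = $1,499.57
Supplemental (20.8% flat on bonus): 20.8% × $18,800.00 = $3,910.40
Total income tax: $1,499.57 + $3,910.40 = $5,409.97

$5,409.97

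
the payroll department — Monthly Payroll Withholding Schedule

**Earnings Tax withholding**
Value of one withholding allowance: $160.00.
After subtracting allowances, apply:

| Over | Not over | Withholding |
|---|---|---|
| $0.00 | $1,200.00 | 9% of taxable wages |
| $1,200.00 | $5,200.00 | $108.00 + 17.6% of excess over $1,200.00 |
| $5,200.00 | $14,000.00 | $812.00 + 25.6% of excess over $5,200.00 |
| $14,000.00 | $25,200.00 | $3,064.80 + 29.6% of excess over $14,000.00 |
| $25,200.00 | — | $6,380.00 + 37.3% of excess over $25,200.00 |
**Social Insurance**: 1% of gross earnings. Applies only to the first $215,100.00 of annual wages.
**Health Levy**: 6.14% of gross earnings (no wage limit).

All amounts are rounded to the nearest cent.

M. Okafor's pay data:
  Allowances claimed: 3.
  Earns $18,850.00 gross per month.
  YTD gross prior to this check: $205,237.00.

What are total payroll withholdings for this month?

$5,614.34

Earnings Tax: taxable = $18,850.00 − 3×$160.00 = $18,370.00
  $3,064.80 + 29.6% × ($18,370.00 − $14,000.00) = $3,064.80 + 29.6% × $4,370.00 = $4,358.32
Social Insurance: cap $215,100.00 − YTD $205,237.00 = $9,863.00 subject; 1% × $9,863.00 = $98.63
Health Levy: 6.14% × $18,850.00 = $1,157.39
Total: $4,358.32 + $98.63 + $1,157.39 = $5,614.34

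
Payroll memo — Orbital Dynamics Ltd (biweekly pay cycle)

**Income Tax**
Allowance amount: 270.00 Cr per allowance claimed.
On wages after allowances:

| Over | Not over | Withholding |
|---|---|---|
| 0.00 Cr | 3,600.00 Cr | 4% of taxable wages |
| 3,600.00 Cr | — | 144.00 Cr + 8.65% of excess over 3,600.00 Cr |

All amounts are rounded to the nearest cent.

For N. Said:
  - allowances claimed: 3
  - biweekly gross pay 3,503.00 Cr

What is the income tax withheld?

Income Tax: taxable = 3,503.00 Cr − 3×270.00 Cr = 2,693.00 Cr
  4% × 2,693.00 Cr = 107.72 Cr

107.72 Cr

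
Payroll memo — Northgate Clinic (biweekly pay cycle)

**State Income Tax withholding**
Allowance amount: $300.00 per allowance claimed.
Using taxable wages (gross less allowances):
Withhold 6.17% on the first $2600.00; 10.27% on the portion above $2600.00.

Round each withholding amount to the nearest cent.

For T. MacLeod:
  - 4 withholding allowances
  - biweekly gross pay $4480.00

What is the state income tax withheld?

$230.26

State Income Tax: taxable = $4480.00 − 4×$300.00 = $3280.00
  $160.42 + 10.27% × ($3280.00 − $2600.00) = $160.42 + 10.27% × $680.00 = $230.26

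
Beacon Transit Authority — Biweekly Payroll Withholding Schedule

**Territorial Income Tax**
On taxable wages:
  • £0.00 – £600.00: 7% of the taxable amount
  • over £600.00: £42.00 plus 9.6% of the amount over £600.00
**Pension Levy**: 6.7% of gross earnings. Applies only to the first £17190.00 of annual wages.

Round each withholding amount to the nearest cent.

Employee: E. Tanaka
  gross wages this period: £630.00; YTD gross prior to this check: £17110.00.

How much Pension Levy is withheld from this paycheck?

Pension Levy: cap £17190.00 − YTD £17110.00 = £80.00 subject; 6.7% × £80.00 = £5.36

£5.36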